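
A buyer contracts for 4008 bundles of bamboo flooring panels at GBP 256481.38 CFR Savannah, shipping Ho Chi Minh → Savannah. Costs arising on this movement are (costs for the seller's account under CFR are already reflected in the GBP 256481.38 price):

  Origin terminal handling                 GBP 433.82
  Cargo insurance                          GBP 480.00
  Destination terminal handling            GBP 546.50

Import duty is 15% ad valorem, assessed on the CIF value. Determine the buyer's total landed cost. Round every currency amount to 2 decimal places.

Total landed cost: GBP 296052.09

CFR: the seller pays costs through ocean freight to the destination port, but not insurance.
Already in the invoice (seller's account under CFR): origin terminal — exclude.
CIF value = CFR price + insurance = 256481.38 + 480.00 = 256961.38
Import duty = 256961.38 × 15% = 38544.21
Buyer bears: insurance 480.00 + destination terminal 546.50 + duty 38544.21 = 39570.71
Landed cost = invoice 256481.38 + 39570.71 = 296052.09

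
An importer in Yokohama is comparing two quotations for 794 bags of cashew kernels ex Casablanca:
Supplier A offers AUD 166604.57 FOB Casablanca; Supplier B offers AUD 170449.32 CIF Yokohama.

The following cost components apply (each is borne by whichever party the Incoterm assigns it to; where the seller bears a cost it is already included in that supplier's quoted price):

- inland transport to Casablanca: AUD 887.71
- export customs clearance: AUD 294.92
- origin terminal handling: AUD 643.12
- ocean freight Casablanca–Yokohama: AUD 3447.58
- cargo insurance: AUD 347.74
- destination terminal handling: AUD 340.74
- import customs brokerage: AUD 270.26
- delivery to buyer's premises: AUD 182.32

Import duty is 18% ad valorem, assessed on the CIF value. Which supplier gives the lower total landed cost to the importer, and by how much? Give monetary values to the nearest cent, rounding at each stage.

Supplier A is cheaper by AUD 58.33

Supplier A (FOB):
CIF value = FOB price + freight + insurance = 166604.57 + 3447.58 + 347.74 = 170399.89
Import duty = 170399.89 × 18% = 30671.98
Buyer bears (A): 3447.58 + 347.74 + 340.74 + 270.26 + 182.32 = 4588.64
Landed cost (A) = invoice 166604.57 + 4588.64 + duty 30671.98 = 201865.19
Supplier B (CIF):
The CIF price already equals the CIF value: 170449.32
Import duty = 170449.32 × 18% = 30680.88
Buyer bears (B): 340.74 + 270.26 + 182.32 = 793.32
Landed cost (B) = invoice 170449.32 + 793.32 + duty 30680.88 = 201923.52
Difference = |201865.19 − 201923.52| = 58.33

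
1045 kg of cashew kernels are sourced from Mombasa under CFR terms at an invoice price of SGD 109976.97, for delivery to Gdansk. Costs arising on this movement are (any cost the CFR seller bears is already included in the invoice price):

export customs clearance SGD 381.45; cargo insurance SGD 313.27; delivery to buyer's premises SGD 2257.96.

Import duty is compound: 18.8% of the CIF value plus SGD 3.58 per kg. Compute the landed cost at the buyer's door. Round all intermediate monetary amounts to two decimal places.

CFR: the seller pays costs through ocean freight to the destination port, but not insurance.
Already in the invoice (seller's account under CFR): export clearance — exclude.
CIF value = CFR price + insurance = 109976.97 + 313.27 = 110290.24
Ad valorem component: 110290.24 × 18.8% = 20734.57
Specific component: 1045 × 3.58 = 3741.10
Import duty = 20734.57 + 3741.10 = 24475.67
Buyer bears: insurance 313.27 + delivery 2257.96 + duty 24475.67 = 27046.90
Landed cost = invoice 109976.97 + 27046.90 = 137023.87

Total landed cost: SGD 137023.87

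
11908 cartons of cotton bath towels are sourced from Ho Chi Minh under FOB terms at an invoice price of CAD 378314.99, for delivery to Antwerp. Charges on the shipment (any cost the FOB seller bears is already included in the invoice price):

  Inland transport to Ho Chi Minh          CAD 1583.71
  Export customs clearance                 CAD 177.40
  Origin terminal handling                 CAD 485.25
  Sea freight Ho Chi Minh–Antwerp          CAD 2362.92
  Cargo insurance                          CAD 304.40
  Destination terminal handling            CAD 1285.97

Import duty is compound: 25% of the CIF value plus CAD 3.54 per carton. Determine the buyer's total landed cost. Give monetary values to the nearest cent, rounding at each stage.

FOB: the seller bears costs until goods are on board at the origin port; the buyer bears freight, insurance and all costs thereafter.
Already in the invoice (seller's account under FOB): inland to port, export clearance, origin terminal — exclude.
CIF value = FOB price + freight + insurance = 378314.99 + 2362.92 + 304.40 = 380982.31
Ad valorem component: 380982.31 × 25% = 95245.58
Specific component: 11908 × 3.54 = 42154.32
Import duty = 95245.58 + 42154.32 = 137399.90
Buyer bears: freight 2362.92 + insurance 304.40 + destination terminal 1285.97 + duty 137399.90 = 141353.19
Landed cost = invoice 378314.99 + 141353.19 = 519668.18

Total landed cost: CAD 519668.18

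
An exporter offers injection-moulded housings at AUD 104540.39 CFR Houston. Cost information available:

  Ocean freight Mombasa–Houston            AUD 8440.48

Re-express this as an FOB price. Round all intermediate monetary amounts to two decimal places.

FOB price: AUD 96099.91

From CFR to FOB, the seller no longer bears: freight.
FOB price = 104540.39 − 8440.48 = 96099.91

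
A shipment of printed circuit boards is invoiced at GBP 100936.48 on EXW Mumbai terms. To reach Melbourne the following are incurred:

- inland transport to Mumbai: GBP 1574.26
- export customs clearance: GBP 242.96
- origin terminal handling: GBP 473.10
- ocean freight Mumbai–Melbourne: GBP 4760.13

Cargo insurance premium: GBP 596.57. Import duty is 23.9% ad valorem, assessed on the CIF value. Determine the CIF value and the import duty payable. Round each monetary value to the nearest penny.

CIF = EXW price + pre-shipment costs + freight + insurance
CIF = 100936.48 + 1574.26 + 242.96 + 473.10 + 4760.13 + 596.57 = 108583.50
Import duty = 108583.50 × 23.9% = 25951.46

CIF value: GBP 108583.50; import duty: GBP 25951.46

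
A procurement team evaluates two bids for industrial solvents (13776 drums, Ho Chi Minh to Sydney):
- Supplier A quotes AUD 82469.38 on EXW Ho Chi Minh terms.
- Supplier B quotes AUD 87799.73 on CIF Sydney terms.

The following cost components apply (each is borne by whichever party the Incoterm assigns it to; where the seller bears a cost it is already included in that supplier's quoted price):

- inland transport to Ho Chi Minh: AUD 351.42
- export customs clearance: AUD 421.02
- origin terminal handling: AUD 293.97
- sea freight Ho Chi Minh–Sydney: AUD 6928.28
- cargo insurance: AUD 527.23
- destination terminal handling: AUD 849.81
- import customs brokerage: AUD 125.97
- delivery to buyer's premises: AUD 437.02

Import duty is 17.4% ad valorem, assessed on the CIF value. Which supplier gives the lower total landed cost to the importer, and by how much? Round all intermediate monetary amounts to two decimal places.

Supplier B is cheaper by AUD 3746.91

Supplier A (EXW):
CIF value = EXW price + inland to port + export clearance + origin terminal + freight + insurance = 82469.38 + 351.42 + 421.02 + 293.97 + 6928.28 + 527.23 = 90991.30
Import duty = 90991.30 × 17.4% = 15832.49
Buyer bears (A): 351.42 + 421.02 + 293.97 + 6928.28 + 527.23 + 849.81 + 125.97 + 437.02 = 9934.72
Landed cost (A) = invoice 82469.38 + 9934.72 + duty 15832.49 = 108236.59
Supplier B (CIF):
The CIF price already equals the CIF value: 87799.73
Import duty = 87799.73 × 17.4% = 15277.15
Buyer bears (B): 849.81 + 125.97 + 437.02 = 1412.80
Landed cost (B) = invoice 87799.73 + 1412.80 + duty 15277.15 = 104489.68
Difference = |108236.59 − 104489.68| = 3746.91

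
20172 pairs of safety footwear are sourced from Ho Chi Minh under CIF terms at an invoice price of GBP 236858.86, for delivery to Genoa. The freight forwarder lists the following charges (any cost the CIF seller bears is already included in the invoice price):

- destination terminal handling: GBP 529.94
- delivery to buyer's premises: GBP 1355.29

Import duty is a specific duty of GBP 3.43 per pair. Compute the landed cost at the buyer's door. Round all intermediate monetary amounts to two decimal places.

CIF: the seller pays costs through ocean freight and marine insurance to the destination port.
The CIF price already equals the CIF value: 236858.86
Import duty = 20172 × 3.43 = 69189.96
Buyer bears: destination terminal 529.94 + delivery 1355.29 + duty 69189.96 = 71075.19
Landed cost = invoice 236858.86 + 71075.19 = 307934.05

Total landed cost: GBP 307934.05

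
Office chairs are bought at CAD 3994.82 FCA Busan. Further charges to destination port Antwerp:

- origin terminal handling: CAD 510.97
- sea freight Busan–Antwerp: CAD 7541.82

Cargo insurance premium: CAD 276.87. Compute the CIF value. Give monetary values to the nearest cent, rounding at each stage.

CIF = FCA price + pre-shipment costs + freight + insurance
CIF = 3994.82 + 510.97 + 7541.82 + 276.87 = 12324.48

CIF value: CAD 12324.48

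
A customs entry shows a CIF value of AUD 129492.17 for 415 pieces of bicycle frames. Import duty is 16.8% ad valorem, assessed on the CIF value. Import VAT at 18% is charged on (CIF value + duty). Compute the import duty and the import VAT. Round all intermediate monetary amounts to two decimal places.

Import duty = 129492.17 × 16.8% = 21754.68
VAT base = CIF + duty = 129492.17 + 21754.68 = 151246.85
Import VAT = 151246.85 × 18% = 27224.43

Import duty: AUD 21754.68; import VAT: AUD 27224.43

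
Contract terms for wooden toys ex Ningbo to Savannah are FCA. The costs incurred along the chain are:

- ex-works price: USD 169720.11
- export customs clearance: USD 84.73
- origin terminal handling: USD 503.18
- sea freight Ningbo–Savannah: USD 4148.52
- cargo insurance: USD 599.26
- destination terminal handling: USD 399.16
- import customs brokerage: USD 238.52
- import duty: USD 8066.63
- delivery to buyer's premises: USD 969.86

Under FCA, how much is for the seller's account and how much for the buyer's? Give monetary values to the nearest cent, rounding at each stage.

Seller: USD 169804.84; buyer: USD 14925.13

FCA: the seller delivers export-cleared goods to the carrier; the buyer bears costs from that point.
Seller's account: goods 169720.11 + export clearance 84.73 = 169804.84
Buyer's account: origin terminal 503.18 + freight 4148.52 + insurance 599.26 + destination terminal 399.16 + brokerage 238.52 + duty 8066.63 + delivery 969.86 = 14925.13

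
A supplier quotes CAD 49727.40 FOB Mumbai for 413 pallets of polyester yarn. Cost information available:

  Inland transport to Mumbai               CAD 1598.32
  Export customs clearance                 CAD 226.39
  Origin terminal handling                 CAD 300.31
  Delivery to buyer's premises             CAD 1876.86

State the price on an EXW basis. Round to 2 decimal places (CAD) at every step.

EXW price: CAD 47602.38

Not relevant to the conversion: delivery — on the buyer under both terms; not part of either seller's price.
From FOB to EXW, the seller no longer bears: inland to port, export clearance, origin terminal.
EXW price = 49727.40 − 1598.32 − 226.39 − 300.31 = 47602.38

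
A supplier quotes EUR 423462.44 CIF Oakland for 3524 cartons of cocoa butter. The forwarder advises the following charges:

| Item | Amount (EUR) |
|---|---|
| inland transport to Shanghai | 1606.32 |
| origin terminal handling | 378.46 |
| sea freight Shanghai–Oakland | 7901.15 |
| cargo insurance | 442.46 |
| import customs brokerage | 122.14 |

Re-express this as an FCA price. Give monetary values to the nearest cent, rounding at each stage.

Not relevant to the conversion: inland to port — on the seller under both CIF and FCA; already in the CIF price and stays in the FCA price. brokerage — on the buyer under both terms; not part of either seller's price.
From CIF to FCA, the seller no longer bears: origin terminal, freight, insurance.
FCA price = 423462.44 − 378.46 − 7901.15 − 442.46 = 414740.37

FCA price: EUR 414740.37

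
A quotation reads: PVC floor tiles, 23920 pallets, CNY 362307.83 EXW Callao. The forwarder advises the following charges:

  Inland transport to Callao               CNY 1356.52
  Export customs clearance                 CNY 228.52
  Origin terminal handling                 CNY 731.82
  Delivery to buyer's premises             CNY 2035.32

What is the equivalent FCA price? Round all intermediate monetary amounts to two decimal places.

FCA price: CNY 363892.87

Not relevant to the conversion: delivery, origin terminal — on the buyer under both terms; not part of either seller's price.
From EXW to FCA, the seller additionally bears: inland to port, export clearance.
FCA price = 362307.83 + 1356.52 + 228.52 = 363892.87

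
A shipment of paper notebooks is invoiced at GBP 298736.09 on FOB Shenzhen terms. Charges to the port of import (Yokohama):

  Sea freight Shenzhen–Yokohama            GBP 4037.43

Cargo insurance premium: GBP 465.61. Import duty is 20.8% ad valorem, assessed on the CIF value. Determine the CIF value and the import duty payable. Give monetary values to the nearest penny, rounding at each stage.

CIF value: GBP 303239.13; import duty: GBP 63073.74

CIF = FOB price + freight + insurance
CIF = 298736.09 + 4037.43 + 465.61 = 303239.13
Import duty = 303239.13 × 20.8% = 63073.74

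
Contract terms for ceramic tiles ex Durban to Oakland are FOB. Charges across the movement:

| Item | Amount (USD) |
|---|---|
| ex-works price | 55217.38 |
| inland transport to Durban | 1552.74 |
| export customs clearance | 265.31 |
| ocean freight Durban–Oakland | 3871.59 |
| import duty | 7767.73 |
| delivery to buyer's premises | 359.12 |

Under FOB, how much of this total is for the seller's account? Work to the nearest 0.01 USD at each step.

Seller's account: USD 57035.43

FOB: the seller bears costs until goods are on board at the origin port; the buyer bears freight, insurance and all costs thereafter.
Seller's account: goods 55217.38 + inland to port 1552.74 + export clearance 265.31 = 57035.43
Buyer's account: freight 3871.59 + duty 7767.73 + delivery 359.12 = 11998.44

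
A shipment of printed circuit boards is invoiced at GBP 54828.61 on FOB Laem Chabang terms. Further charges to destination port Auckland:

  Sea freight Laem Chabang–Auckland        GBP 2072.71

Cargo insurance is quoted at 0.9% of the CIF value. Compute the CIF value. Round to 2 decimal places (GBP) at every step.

Let C be the CIF value. C = FOB price + freight + 0.9% × C
C − 0.9% × C = 54828.61 + 2072.71
0.991 × C = 56901.32
C = 56901.32 / 0.991 = 57418.08
Insurance premium = 0.9% × 57418.08 = 516.76

CIF value: GBP 57418.08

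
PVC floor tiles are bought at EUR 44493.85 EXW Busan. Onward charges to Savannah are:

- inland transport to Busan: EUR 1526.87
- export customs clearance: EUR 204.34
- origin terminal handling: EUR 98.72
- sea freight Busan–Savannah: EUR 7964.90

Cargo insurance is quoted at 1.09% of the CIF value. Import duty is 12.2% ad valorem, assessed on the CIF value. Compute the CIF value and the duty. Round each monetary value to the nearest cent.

CIF value: EUR 54886.95; import duty: EUR 6696.21

Let C be the CIF value. C = EXW price + pre-shipment costs + freight + 1.09% × C
C − 1.09% × C = 44493.85 + 1526.87 + 204.34 + 98.72 + 7964.90
0.9891 × C = 54288.68
C = 54288.68 / 0.9891 = 54886.95
Insurance premium = 1.09% × 54886.95 = 598.27
Import duty = 54886.95 × 12.2% = 6696.21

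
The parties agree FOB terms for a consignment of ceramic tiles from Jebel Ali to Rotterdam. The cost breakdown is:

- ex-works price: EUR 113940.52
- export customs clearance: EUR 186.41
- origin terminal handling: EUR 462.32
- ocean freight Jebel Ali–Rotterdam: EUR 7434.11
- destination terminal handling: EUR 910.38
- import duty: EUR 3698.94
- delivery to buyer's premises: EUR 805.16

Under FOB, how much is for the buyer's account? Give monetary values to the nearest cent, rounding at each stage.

FOB: the seller bears costs until goods are on board at the origin port; the buyer bears freight, insurance and all costs thereafter.
Seller's account: goods 113940.52 + export clearance 186.41 + origin terminal 462.32 = 114589.25
Buyer's account: freight 7434.11 + destination terminal 910.38 + duty 3698.94 + delivery 805.16 = 12848.59

Buyer's account: EUR 12848.59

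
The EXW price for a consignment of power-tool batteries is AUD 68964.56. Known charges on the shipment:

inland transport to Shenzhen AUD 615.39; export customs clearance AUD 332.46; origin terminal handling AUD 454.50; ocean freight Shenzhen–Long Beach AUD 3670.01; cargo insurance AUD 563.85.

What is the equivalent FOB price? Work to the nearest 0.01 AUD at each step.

FOB price: AUD 70366.91

Not relevant to the conversion: insurance, freight — on the buyer under both terms; not part of either seller's price.
From EXW to FOB, the seller additionally bears: inland to port, export clearance, origin terminal.
FOB price = 68964.56 + 615.39 + 332.46 + 454.50 = 70366.91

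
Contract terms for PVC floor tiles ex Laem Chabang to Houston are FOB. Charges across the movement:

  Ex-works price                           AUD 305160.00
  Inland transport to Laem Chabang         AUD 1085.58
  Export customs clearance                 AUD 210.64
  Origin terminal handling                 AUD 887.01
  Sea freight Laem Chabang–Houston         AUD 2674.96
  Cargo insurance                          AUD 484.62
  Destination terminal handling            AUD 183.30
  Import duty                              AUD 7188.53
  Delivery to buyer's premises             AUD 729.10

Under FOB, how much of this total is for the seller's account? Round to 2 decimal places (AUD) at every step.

FOB: the seller bears costs until goods are on board at the origin port; the buyer bears freight, insurance and all costs thereafter.
Seller's account: goods 305160.00 + inland to port 1085.58 + export clearance 210.64 + origin terminal 887.01 = 307343.23
Buyer's account: freight 2674.96 + insurance 484.62 + destination terminal 183.30 + duty 7188.53 + delivery 729.10 = 11260.51

Seller's account: AUD 307343.23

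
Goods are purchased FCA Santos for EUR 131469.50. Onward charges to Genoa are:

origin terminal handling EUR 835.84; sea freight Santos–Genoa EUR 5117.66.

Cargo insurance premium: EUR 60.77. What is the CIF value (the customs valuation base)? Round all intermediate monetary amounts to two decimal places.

CIF = FCA price + pre-shipment costs + freight + insurance
CIF = 131469.50 + 835.84 + 5117.66 + 60.77 = 137483.77

CIF value: EUR 137483.77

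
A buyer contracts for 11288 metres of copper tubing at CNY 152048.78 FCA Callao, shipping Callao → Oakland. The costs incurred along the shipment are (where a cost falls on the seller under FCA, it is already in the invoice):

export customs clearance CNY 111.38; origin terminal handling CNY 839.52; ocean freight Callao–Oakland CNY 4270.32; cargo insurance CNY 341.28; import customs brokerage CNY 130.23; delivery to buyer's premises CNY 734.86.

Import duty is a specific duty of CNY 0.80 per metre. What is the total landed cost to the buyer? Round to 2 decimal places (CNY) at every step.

Total landed cost: CNY 167395.39

FCA: the seller delivers export-cleared goods to the carrier; the buyer bears costs from that point.
Already in the invoice (seller's account under FCA): export clearance — exclude.
CIF value = FCA price + origin terminal + freight + insurance = 152048.78 + 839.52 + 4270.32 + 341.28 = 157499.90
Import duty = 11288 × 0.80 = 9030.40
Buyer bears: origin terminal 839.52 + freight 4270.32 + insurance 341.28 + brokerage 130.23 + delivery 734.86 + duty 9030.40 = 15346.61
Landed cost = invoice 152048.78 + 15346.61 = 167395.39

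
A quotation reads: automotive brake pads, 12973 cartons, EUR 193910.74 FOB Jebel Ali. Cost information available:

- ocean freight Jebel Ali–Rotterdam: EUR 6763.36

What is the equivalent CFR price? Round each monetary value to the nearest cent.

From FOB to CFR, the seller additionally bears: freight.
CFR price = 193910.74 + 6763.36 = 200674.10

CFR price: EUR 200674.10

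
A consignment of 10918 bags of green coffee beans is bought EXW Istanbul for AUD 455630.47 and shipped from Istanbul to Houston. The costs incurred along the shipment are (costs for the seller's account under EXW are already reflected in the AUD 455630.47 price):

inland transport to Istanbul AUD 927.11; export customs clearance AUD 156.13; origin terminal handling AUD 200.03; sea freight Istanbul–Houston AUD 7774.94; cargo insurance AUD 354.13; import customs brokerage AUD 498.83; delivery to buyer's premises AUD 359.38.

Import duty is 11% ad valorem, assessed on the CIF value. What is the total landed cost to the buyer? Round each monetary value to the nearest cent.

Total landed cost: AUD 517055.73

EXW: the seller makes goods available at their premises; the buyer bears all onward costs.
CIF value = EXW price + inland to port + export clearance + origin terminal + freight + insurance = 455630.47 + 927.11 + 156.13 + 200.03 + 7774.94 + 354.13 = 465042.81
Import duty = 465042.81 × 11% = 51154.71
Buyer bears: inland to port 927.11 + export clearance 156.13 + origin terminal 200.03 + freight 7774.94 + insurance 354.13 + brokerage 498.83 + delivery 359.38 + duty 51154.71 = 61425.26
Landed cost = invoice 455630.47 + 61425.26 = 517055.73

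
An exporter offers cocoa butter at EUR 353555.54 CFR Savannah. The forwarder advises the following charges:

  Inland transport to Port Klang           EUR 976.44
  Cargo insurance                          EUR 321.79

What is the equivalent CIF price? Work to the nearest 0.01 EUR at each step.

Not relevant to the conversion: inland to port — on the seller under both CFR and CIF; already in the CFR price and stays in the CIF price.
From CFR to CIF, the seller additionally bears: insurance.
CIF price = 353555.54 + 321.79 = 353877.33

CIF price: EUR 353877.33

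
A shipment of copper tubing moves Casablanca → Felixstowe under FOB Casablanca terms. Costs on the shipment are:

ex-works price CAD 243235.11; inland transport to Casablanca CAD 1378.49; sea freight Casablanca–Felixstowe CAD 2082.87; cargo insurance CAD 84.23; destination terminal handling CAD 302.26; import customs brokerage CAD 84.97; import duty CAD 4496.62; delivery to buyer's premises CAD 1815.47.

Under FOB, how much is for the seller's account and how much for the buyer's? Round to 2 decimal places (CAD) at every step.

Seller: CAD 244613.60; buyer: CAD 8866.42

FOB: the seller bears costs until goods are on board at the origin port; the buyer bears freight, insurance and all costs thereafter.
Seller's account: goods 243235.11 + inland to port 1378.49 = 244613.60
Buyer's account: freight 2082.87 + insurance 84.23 + destination terminal 302.26 + brokerage 84.97 + duty 4496.62 + delivery 1815.47 = 8866.42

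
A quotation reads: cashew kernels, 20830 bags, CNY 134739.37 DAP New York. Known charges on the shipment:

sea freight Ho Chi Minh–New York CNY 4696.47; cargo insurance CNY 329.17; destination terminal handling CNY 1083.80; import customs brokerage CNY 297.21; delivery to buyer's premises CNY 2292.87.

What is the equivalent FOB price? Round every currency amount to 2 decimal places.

FOB price: CNY 126337.06

Not relevant to the conversion: brokerage — on the buyer under both terms; not part of either seller's price.
From DAP to FOB, the seller no longer bears: freight, insurance, destination terminal, delivery.
FOB price = 134739.37 − 4696.47 − 329.17 − 1083.80 − 2292.87 = 126337.06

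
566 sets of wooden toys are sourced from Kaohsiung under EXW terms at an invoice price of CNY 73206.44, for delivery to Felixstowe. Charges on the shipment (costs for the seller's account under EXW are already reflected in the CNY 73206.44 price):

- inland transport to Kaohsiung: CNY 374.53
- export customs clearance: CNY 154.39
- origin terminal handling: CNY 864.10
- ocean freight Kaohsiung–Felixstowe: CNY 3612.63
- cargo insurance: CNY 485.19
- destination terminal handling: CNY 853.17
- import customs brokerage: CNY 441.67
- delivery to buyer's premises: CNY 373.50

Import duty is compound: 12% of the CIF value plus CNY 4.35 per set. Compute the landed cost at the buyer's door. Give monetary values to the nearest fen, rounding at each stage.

Total landed cost: CNY 92271.39

EXW: the seller makes goods available at their premises; the buyer bears all onward costs.
CIF value = EXW price + inland to port + export clearance + origin terminal + freight + insurance = 73206.44 + 374.53 + 154.39 + 864.10 + 3612.63 + 485.19 = 78697.28
Ad valorem component: 78697.28 × 12% = 9443.67
Specific component: 566 × 4.35 = 2462.10
Import duty = 9443.67 + 2462.10 = 11905.77
Buyer bears: inland to port 374.53 + export clearance 154.39 + origin terminal 864.10 + freight 3612.63 + insurance 485.19 + destination terminal 853.17 + brokerage 441.67 + delivery 373.50 + duty 11905.77 = 19064.95
Landed cost = invoice 73206.44 + 19064.95 = 92271.39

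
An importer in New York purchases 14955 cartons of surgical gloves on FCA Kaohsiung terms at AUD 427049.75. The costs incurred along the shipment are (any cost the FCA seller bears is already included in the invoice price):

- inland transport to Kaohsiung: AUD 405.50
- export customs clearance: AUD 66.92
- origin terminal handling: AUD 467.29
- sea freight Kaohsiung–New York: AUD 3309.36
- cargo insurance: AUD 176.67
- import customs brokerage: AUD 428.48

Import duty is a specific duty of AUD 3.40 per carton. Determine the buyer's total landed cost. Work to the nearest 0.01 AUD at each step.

FCA: the seller delivers export-cleared goods to the carrier; the buyer bears costs from that point.
Already in the invoice (seller's account under FCA): inland to port, export clearance — exclude.
CIF value = FCA price + origin terminal + freight + insurance = 427049.75 + 467.29 + 3309.36 + 176.67 = 431003.07
Import duty = 14955 × 3.40 = 50847.00
Buyer bears: origin terminal 467.29 + freight 3309.36 + insurance 176.67 + brokerage 428.48 + duty 50847.00 = 55228.80
Landed cost = invoice 427049.75 + 55228.80 = 482278.55

Total landed cost: AUD 482278.55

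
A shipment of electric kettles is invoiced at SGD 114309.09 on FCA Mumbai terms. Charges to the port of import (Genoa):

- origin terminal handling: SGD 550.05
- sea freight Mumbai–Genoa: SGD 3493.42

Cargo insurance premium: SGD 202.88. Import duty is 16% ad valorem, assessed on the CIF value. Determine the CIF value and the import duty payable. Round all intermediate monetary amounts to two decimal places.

CIF = FCA price + pre-shipment costs + freight + insurance
CIF = 114309.09 + 550.05 + 3493.42 + 202.88 = 118555.44
Import duty = 118555.44 × 16% = 18968.87

CIF value: SGD 118555.44; import duty: SGD 18968.87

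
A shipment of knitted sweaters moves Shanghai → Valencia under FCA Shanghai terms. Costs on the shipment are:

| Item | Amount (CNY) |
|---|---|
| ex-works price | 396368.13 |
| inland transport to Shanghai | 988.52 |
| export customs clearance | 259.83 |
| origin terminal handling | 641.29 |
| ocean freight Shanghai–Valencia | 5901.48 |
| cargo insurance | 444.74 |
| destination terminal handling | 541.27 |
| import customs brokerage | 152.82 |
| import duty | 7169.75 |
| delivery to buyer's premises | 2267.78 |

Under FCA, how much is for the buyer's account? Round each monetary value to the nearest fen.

Buyer's account: CNY 17119.13

FCA: the seller delivers export-cleared goods to the carrier; the buyer bears costs from that point.
Seller's account: goods 396368.13 + inland to port 988.52 + export clearance 259.83 = 397616.48
Buyer's account: origin terminal 641.29 + freight 5901.48 + insurance 444.74 + destination terminal 541.27 + brokerage 152.82 + duty 7169.75 + delivery 2267.78 = 17119.13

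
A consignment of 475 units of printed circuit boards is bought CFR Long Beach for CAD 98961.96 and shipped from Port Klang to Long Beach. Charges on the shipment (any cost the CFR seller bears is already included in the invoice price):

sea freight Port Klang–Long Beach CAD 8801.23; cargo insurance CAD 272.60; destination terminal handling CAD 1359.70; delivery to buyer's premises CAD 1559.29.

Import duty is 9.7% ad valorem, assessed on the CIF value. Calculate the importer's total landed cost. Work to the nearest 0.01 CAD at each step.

CFR: the seller pays costs through ocean freight to the destination port, but not insurance.
Already in the invoice (seller's account under CFR): freight — exclude.
CIF value = CFR price + insurance = 98961.96 + 272.60 = 99234.56
Import duty = 99234.56 × 9.7% = 9625.75
Buyer bears: insurance 272.60 + destination terminal 1359.70 + delivery 1559.29 + duty 9625.75 = 12817.34
Landed cost = invoice 98961.96 + 12817.34 = 111779.30

Total landed cost: CAD 111779.30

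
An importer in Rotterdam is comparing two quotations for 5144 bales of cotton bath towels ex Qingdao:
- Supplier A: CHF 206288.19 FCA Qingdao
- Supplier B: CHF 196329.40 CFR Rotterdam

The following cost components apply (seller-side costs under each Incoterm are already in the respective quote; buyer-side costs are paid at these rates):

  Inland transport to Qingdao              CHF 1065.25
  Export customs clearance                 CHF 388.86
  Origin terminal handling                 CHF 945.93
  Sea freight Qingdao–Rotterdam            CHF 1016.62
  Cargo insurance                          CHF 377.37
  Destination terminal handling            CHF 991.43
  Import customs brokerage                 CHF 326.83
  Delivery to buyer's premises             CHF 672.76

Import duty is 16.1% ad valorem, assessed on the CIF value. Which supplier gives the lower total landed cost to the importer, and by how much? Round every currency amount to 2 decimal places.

Supplier B is cheaper by CHF 13840.68

Supplier A (FCA):
CIF value = FCA price + origin terminal + freight + insurance = 206288.19 + 945.93 + 1016.62 + 377.37 = 208628.11
Import duty = 208628.11 × 16.1% = 33589.13
Buyer bears (A): 945.93 + 1016.62 + 377.37 + 991.43 + 326.83 + 672.76 = 4330.94
Landed cost (A) = invoice 206288.19 + 4330.94 + duty 33589.13 = 244208.26
Supplier B (CFR):
CIF value = CFR price + insurance = 196329.40 + 377.37 = 196706.77
Import duty = 196706.77 × 16.1% = 31669.79
Buyer bears (B): 377.37 + 991.43 + 326.83 + 672.76 = 2368.39
Landed cost (B) = invoice 196329.40 + 2368.39 + duty 31669.79 = 230367.58
Difference = |244208.26 − 230367.58| = 13840.68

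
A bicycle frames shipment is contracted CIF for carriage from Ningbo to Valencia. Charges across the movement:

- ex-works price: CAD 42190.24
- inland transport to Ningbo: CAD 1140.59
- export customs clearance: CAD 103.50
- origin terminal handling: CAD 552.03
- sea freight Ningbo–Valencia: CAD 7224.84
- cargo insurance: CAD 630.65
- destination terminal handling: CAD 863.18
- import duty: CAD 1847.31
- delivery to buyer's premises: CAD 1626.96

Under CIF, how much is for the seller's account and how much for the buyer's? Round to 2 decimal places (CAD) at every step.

CIF: the seller pays costs through ocean freight and marine insurance to the destination port.
Seller's account: goods 42190.24 + inland to port 1140.59 + export clearance 103.50 + origin terminal 552.03 + freight 7224.84 + insurance 630.65 = 51841.85
Buyer's account: destination terminal 863.18 + duty 1847.31 + delivery 1626.96 = 4337.45

Seller: CAD 51841.85; buyer: CAD 4337.45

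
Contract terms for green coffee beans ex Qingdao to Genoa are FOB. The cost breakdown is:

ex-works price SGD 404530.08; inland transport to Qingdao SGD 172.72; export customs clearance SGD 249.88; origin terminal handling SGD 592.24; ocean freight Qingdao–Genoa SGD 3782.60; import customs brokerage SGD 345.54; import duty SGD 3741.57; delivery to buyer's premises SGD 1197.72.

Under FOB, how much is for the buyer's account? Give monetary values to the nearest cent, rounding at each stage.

FOB: the seller bears costs until goods are on board at the origin port; the buyer bears freight, insurance and all costs thereafter.
Seller's account: goods 404530.08 + inland to port 172.72 + export clearance 249.88 + origin terminal 592.24 = 405544.92
Buyer's account: freight 3782.60 + brokerage 345.54 + duty 3741.57 + delivery 1197.72 = 9067.43

Buyer's account: SGD 9067.43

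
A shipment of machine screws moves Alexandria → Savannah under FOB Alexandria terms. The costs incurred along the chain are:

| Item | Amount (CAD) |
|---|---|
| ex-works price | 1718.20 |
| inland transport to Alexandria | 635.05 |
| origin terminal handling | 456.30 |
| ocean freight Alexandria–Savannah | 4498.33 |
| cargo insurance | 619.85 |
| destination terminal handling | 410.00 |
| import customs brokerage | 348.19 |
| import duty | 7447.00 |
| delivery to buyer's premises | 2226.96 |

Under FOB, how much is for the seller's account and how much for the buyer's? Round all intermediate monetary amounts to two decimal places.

FOB: the seller bears costs until goods are on board at the origin port; the buyer bears freight, insurance and all costs thereafter.
Seller's account: goods 1718.20 + inland to port 635.05 + origin terminal 456.30 = 2809.55
Buyer's account: freight 4498.33 + insurance 619.85 + destination terminal 410.00 + brokerage 348.19 + duty 7447.00 + delivery 2226.96 = 15550.33

Seller: CAD 2809.55; buyer: CAD 15550.33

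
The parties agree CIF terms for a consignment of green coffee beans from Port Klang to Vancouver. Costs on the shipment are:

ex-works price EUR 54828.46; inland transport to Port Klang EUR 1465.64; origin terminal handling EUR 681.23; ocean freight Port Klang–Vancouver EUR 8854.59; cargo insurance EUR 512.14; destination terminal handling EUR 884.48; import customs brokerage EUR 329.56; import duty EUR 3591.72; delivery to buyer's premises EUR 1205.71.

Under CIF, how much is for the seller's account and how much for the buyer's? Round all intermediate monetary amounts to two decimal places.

CIF: the seller pays costs through ocean freight and marine insurance to the destination port.
Seller's account: goods 54828.46 + inland to port 1465.64 + origin terminal 681.23 + freight 8854.59 + insurance 512.14 = 66342.06
Buyer's account: destination terminal 884.48 + brokerage 329.56 + duty 3591.72 + delivery 1205.71 = 6011.47

Seller: EUR 66342.06; buyer: EUR 6011.47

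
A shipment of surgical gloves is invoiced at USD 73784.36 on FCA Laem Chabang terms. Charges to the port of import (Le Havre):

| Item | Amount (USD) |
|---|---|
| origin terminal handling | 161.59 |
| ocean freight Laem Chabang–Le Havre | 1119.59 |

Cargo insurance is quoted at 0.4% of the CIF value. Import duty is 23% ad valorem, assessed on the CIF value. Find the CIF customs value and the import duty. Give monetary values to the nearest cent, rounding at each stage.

CIF value: USD 75367.01; import duty: USD 17334.41

Let C be the CIF value. C = FCA price + pre-shipment costs + freight + 0.4% × C
C − 0.4% × C = 73784.36 + 161.59 + 1119.59
0.996 × C = 75065.54
C = 75065.54 / 0.996 = 75367.01
Insurance premium = 0.4% × 75367.01 = 301.47
Import duty = 75367.01 × 23% = 17334.41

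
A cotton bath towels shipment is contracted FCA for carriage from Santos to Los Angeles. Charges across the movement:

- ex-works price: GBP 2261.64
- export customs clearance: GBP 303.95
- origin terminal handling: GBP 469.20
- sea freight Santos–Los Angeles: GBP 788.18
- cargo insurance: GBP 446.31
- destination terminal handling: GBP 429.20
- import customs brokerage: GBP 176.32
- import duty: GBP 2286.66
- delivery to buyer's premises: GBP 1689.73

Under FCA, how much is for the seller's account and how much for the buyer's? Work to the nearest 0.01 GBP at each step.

Seller: GBP 2565.59; buyer: GBP 6285.60

FCA: the seller delivers export-cleared goods to the carrier; the buyer bears costs from that point.
Seller's account: goods 2261.64 + export clearance 303.95 = 2565.59
Buyer's account: origin terminal 469.20 + freight 788.18 + insurance 446.31 + destination terminal 429.20 + brokerage 176.32 + duty 2286.66 + delivery 1689.73 = 6285.60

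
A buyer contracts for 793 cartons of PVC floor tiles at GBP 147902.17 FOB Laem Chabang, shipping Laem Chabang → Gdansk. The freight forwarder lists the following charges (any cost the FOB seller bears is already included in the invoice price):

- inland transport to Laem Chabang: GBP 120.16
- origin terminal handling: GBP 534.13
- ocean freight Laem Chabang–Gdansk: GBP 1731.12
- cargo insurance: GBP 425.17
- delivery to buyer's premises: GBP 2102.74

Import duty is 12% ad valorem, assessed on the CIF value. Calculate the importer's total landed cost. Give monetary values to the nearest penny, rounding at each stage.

Total landed cost: GBP 170168.22

FOB: the seller bears costs until goods are on board at the origin port; the buyer bears freight, insurance and all costs thereafter.
Already in the invoice (seller's account under FOB): inland to port, origin terminal — exclude.
CIF value = FOB price + freight + insurance = 147902.17 + 1731.12 + 425.17 = 150058.46
Import duty = 150058.46 × 12% = 18007.02
Buyer bears: freight 1731.12 + insurance 425.17 + delivery 2102.74 + duty 18007.02 = 22266.05
Landed cost = invoice 147902.17 + 22266.05 = 170168.22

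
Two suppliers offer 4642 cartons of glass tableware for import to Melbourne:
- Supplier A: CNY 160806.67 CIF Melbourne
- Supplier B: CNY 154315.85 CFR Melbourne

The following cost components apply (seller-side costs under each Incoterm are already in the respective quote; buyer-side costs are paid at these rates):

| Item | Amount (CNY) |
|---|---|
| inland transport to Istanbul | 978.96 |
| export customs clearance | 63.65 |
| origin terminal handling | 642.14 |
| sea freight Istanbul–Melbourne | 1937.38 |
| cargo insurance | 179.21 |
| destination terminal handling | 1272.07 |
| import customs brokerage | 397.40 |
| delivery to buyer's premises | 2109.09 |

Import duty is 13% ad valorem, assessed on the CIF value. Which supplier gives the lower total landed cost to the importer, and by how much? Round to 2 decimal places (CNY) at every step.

Supplier A (CIF):
The CIF price already equals the CIF value: 160806.67
Import duty = 160806.67 × 13% = 20904.87
Buyer bears (A): 1272.07 + 397.40 + 2109.09 = 3778.56
Landed cost (A) = invoice 160806.67 + 3778.56 + duty 20904.87 = 185490.10
Supplier B (CFR):
CIF value = CFR price + insurance = 154315.85 + 179.21 = 154495.06
Import duty = 154495.06 × 13% = 20084.36
Buyer bears (B): 179.21 + 1272.07 + 397.40 + 2109.09 = 3957.77
Landed cost (B) = invoice 154315.85 + 3957.77 + duty 20084.36 = 178357.98
Difference = |185490.10 − 178357.98| = 7132.12

Supplier B is cheaper by CNY 7132.12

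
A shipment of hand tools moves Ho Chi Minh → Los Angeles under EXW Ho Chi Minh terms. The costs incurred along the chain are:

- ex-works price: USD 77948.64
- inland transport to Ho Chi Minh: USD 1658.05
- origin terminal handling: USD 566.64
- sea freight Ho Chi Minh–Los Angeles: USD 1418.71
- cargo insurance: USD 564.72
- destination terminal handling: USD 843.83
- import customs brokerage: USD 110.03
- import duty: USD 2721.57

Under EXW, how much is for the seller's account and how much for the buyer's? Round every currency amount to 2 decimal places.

Seller: USD 77948.64; buyer: USD 7883.55

EXW: the seller makes goods available at their premises; the buyer bears all onward costs.
Seller's account: goods 77948.64 = 77948.64
Buyer's account: inland to port 1658.05 + origin terminal 566.64 + freight 1418.71 + insurance 564.72 + destination terminal 843.83 + brokerage 110.03 + duty 2721.57 = 7883.55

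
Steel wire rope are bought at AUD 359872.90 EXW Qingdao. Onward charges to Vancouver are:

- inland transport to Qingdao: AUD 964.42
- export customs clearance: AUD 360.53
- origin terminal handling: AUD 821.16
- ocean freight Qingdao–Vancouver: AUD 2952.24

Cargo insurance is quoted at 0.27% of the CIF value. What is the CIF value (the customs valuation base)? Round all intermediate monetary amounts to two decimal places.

CIF value: AUD 365959.34

Let C be the CIF value. C = EXW price + pre-shipment costs + freight + 0.27% × C
C − 0.27% × C = 359872.90 + 964.42 + 360.53 + 821.16 + 2952.24
0.9973 × C = 364971.25
C = 364971.25 / 0.9973 = 365959.34
Insurance premium = 0.27% × 365959.34 = 988.09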